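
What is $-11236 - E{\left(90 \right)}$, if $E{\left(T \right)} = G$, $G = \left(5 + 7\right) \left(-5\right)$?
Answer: $-11176$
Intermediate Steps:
$G = -60$ ($G = 12 \left(-5\right) = -60$)
$E{\left(T \right)} = -60$
$-11236 - E{\left(90 \right)} = -11236 - -60 = -11236 + 60 = -11176$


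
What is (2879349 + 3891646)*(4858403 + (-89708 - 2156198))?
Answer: 17689204124515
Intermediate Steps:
(2879349 + 3891646)*(4858403 + (-89708 - 2156198)) = 6770995*(4858403 - 2245906) = 6770995*2612497 = 17689204124515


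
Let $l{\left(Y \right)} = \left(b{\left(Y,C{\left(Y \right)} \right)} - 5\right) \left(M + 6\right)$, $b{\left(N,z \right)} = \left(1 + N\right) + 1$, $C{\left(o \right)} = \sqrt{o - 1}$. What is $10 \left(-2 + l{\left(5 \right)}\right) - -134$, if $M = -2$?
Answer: $194$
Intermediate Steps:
$C{\left(o \right)} = \sqrt{-1 + o}$
$b{\left(N,z \right)} = 2 + N$
$l{\left(Y \right)} = -12 + 4 Y$ ($l{\left(Y \right)} = \left(\left(2 + Y\right) - 5\right) \left(-2 + 6\right) = \left(-3 + Y\right) 4 = -12 + 4 Y$)
$10 \left(-2 + l{\left(5 \right)}\right) - -134 = 10 \left(-2 + \left(-12 + 4 \cdot 5\right)\right) - -134 = 10 \left(-2 + \left(-12 + 20\right)\right) + 134 = 10 \left(-2 + 8\right) + 134 = 10 \cdot 6 + 134 = 60 + 134 = 194$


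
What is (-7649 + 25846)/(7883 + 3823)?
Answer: 18197/11706 ≈ 1.5545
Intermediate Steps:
(-7649 + 25846)/(7883 + 3823) = 18197/11706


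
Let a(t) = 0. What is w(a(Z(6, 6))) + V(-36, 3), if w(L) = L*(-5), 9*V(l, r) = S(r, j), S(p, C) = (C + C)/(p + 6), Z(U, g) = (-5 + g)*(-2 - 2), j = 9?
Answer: 2/9 ≈ 0.22222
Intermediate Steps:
Z(U, g) = 20 - 4*g (Z(U, g) = (-5 + g)*(-4) = 20 - 4*g)
S(p, C) = 2*C/(6 + p) (S(p, C) = (2*C)/(6 + p) = 2*C/(6 + p))
V(l, r) = 2/(6 + r) (V(l, r) = (2*9/(6 + r))/9 = (18/(6 + r))/9 = 2/(6 + r))
w(L) = -5*L
w(a(Z(6, 6))) + V(-36, 3) = -5*0 + 2/(6 + 3) = 0 + 2/9 = 2/9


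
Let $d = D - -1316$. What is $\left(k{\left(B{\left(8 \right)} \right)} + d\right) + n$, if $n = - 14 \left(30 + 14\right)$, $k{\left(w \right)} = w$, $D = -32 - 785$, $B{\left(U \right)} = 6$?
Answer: $-111$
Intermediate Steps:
$D = -817$
$d = 499$ ($d = -817 - -1316 = -817 + 1316 = 499$)
$n = -616$ ($n = \left(-14\right) 44 = -616$)
$\left(k{\left(B{\left(8 \right)} \right)} + d\right) + n = \left(6 + 499\right) - 616 = 505 - 616 = -111$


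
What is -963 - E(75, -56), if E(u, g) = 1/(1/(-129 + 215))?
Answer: -1049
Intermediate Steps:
E(u, g) = 86 (E(u, g) = 1/(1/86) = 86)
-963 - E(75, -56) = -963 - 1*86 = -963 - 86 = -1049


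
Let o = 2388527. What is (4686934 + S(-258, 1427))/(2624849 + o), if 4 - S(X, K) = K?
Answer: 4685511/5013376 ≈ 0.93460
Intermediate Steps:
S(X, K) = 4 - K
(4686934 + S(-258, 1427))/(2624849 + o) = (4686934 + (4 - 1*1427))/(2624849 + 2388527) = (4686934 + (4 - 1427))/5013376 = (4686934 - 1423)*(1/5013376) = 4685511*(1/5013376) = 4685511/5013376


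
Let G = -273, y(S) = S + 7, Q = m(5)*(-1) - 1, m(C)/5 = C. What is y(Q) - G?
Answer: 254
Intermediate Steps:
m(C) = 5*C
Q = -26 (Q = (5*5)*(-1) - 1 = 25*(-1) - 1 = -25 - 1 = -26)
y(S) = 7 + S
y(Q) - G = (7 - 26) - 1*(-273) = -19 + 273 = 254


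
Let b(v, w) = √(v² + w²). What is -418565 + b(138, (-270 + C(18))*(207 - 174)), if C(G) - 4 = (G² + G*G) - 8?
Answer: -418565 + 6*√4231778 ≈ -4.0622e+5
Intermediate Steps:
C(G) = -4 + 2*G² (C(G) = 4 + ((G² + G*G) - 8) = 4 + ((G² + G²) - 8) = 4 + (2*G² - 8) = 4 + (-8 + 2*G²) = -4 + 2*G²)
-418565 + b(138, (-270 + C(18))*(207 - 174)) = -418565 + √(138² + ((-270 + (-4 + 2*18²))*(207 - 174))²) = -418565 + √(19044 + ((-270 + (-4 + 2*324))*33)²) = -418565 + √(19044 + ((-270 + (-4 + 648))*33)²) = -418565 + √(19044 + ((-270 + 644)*33)²) = -418565 + √(19044 + (374*33)²) = -418565 + √(19044 + 12342²) = -418565 + √(19044 + 152324964) = -418565 + √152344008 = -418565 + 6*√4231778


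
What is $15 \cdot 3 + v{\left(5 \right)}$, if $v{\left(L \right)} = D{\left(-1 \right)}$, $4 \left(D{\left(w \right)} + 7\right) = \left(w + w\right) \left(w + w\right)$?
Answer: $39$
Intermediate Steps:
$D{\left(w \right)} = -7 + w^{2}$ ($D{\left(w \right)} = -7 + \frac{\left(w + w\right) \left(w + w\right)}{4} = -7 + \frac{2 w 2 w}{4} = -7 + \frac{4 w^{2}}{4} = -7 + w^{2}$)
$v{\left(L \right)} = -6$ ($v{\left(L \right)} = -7 + \left(-1\right)^{2} = -7 + 1 = -6$)
$15 \cdot 3 + v{\left(5 \right)} = 15 \cdot 3 - 6 = 45 - 6 = 39$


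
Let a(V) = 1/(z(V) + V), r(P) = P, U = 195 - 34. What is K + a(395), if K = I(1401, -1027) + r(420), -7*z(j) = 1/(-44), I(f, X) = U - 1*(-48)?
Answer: 76525077/121661 ≈ 629.00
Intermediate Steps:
U = 161
I(f, X) = 209 (I(f, X) = 161 - 1*(-48) = 161 + 48 = 209)
z(j) = 1/308 (z(j) = -⅐/(-44) = -⅐*(-1/44) = 1/308)
K = 629 (K = 209 + 420 = 629)
a(V) = 1/(1/308 + V)
K + a(395) = 629 + 308/(1 + 308*395) = 629 + 308/(1 + 121660) = 629 + 308/121661 = 76525077/121661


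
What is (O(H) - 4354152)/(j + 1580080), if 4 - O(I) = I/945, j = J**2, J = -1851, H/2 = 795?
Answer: -274311430/315395703 ≈ -0.86974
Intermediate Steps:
H = 1590 (H = 2*795 = 1590)
j = 3426201 (j = (-1851)**2 = 3426201)
O(I) = 4 - I/945
(O(H) - 4354152)/(j + 1580080) = ((4 - 1/945*1590) - 4354152)/(3426201 + 1580080) = ((4 - 106/63) - 4354152)/5006281 = (146/63 - 4354152)*(1/5006281) = -274311430/63*1/5006281 = -274311430/315395703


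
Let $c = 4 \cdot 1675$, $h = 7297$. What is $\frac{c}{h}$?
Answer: $\frac{6700}{7297} \approx 0.91819$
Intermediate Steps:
$c = 6700$
$\frac{c}{h} = \frac{6700}{7297}$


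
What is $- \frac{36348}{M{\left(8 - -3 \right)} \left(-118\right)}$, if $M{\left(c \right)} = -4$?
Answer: $- \frac{9087}{118} \approx -77.008$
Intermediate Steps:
$- \frac{36348}{M{\left(8 - -3 \right)} \left(-118\right)} = - \frac{36348}{\left(-4\right) \left(-118\right)} = - \frac{36348}{472} = \left(-36348\right) \frac{1}{472} = - \frac{9087}{118}$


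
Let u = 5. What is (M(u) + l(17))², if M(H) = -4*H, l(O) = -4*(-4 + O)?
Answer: 5184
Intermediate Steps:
l(O) = 16 - 4*O
(M(u) + l(17))² = (-4*5 + (16 - 4*17))² = (-20 + (16 - 68))² = (-20 - 52)² = (-72)² = 5184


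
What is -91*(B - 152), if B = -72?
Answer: 20384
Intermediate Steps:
-91*(B - 152) = -91*(-72 - 152) = -91*(-224) = 20384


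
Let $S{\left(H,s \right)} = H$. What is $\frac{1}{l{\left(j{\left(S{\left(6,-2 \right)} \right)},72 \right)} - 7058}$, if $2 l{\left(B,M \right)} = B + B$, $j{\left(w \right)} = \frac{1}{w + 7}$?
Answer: $- \frac{13}{91753} \approx -0.00014168$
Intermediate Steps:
$j{\left(w \right)} = \frac{1}{7 + w}$
$l{\left(B,M \right)} = B$ ($l{\left(B,M \right)} = \frac{B + B}{2} = \frac{2 B}{2} = B$)
$\frac{1}{l{\left(j{\left(S{\left(6,-2 \right)} \right)},72 \right)} - 7058} = \frac{1}{\frac{1}{7 + 6} - 7058} = \frac{1}{\frac{1}{13} - 7058} = \frac{1}{- \frac{91753}{13}} = - \frac{13}{91753}$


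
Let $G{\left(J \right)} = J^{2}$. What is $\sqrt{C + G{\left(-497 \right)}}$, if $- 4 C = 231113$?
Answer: $\frac{\sqrt{756923}}{2} \approx 435.01$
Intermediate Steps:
$C = - \frac{231113}{4}$ ($C = \left(- \frac{1}{4}\right) 231113 = - \frac{231113}{4} \approx -57778.0$)
$\sqrt{C + G{\left(-497 \right)}} = \sqrt{- \frac{231113}{4} + \left(-497\right)^{2}} = \sqrt{- \frac{231113}{4} + 247009} = \sqrt{\frac{756923}{4}} = \frac{\sqrt{756923}}{2}$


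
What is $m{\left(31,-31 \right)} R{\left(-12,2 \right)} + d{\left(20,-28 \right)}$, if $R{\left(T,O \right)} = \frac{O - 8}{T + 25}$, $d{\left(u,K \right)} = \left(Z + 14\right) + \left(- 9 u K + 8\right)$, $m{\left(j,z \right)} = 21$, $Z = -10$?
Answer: $\frac{65550}{13} \approx 5042.3$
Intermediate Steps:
$d{\left(u,K \right)} = 12 - 9 K u$ ($d{\left(u,K \right)} = \left(-10 + 14\right) + \left(- 9 u K + 8\right) = 4 - \left(-8 + 9 K u\right) = 12 - 9 K u$)
$R{\left(T,O \right)} = \frac{-8 + O}{25 + T}$
$m{\left(31,-31 \right)} R{\left(-12,2 \right)} + d{\left(20,-28 \right)} = 21 \frac{-8 + 2}{25 - 12} - \left(-12 - 5040\right) = 21 \cdot \frac{1}{13} \left(-6\right) + \left(12 + 5040\right) = 21 \cdot \frac{1}{13} \left(-6\right) + 5052 = 21 \left(- \frac{6}{13}\right) + 5052 = - \frac{126}{13} + 5052 = \frac{65550}{13}$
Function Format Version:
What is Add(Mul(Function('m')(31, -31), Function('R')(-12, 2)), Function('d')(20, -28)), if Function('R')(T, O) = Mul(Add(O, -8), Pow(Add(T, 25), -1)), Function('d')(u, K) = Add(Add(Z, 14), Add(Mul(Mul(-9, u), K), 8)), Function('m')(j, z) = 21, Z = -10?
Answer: Rational(65550, 13) ≈ 5042.3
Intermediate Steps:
Function('d')(u, K) = Add(12, Mul(-9, K, u)) (Function('d')(u, K) = Add(Add(-10, 14), Add(Mul(Mul(-9, u), K), 8)) = Add(4, Add(Mul(-9, K, u), 8)) = Add(4, Add(8, Mul(-9, K, u))) = Add(12, Mul(-9, K, u)))
Function('R')(T, O) = Mul(Pow(Add(25, T), -1), Add(-8, O)) (Function('R')(T, O) = Mul(Add(-8, O), Pow(Add(25, T), -1)) = Mul(Pow(Add(25, T), -1), Add(-8, O)))
Add(Mul(Function('m')(31, -31), Function('R')(-12, 2)), Function('d')(20, -28)) = Add(Mul(21, Mul(Pow(Add(25, -12), -1), Add(-8, 2))), Add(12, Mul(-9, -28, 20))) = Add(Mul(21, Mul(Pow(13, -1), -6)), Add(12, 5040)) = Add(Mul(21, Mul(Rational(1, 13), -6)), 5052) = Add(Mul(21, Rational(-6, 13)), 5052) = Add(Rational(-126, 13), 5052) = Rational(65550, 13)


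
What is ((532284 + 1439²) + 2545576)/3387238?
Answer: 5148581/3387238 ≈ 1.5200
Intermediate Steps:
((532284 + 1439²) + 2545576)/3387238 = ((532284 + 2070721) + 2545576)*(1/3387238) = (2603005 + 2545576)*(1/3387238) = 5148581*(1/3387238) = 5148581/3387238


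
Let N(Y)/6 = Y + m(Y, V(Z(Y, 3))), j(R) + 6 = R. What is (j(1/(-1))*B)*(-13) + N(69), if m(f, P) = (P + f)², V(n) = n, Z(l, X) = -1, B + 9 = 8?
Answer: 28067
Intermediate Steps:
B = -1 (B = -9 + 8 = -1)
j(R) = -6 + R
N(Y) = 6*Y + 6*(-1 + Y)² (N(Y) = 6*(Y + (-1 + Y)²) = 6*Y + 6*(-1 + Y)²)
(j(1/(-1))*B)*(-13) + N(69) = ((-6 + 1/(-1))*(-1))*(-13) + (6*69 + 6*(-1 + 69)²) = ((-6 - 1)*(-1))*(-13) + (414 + 6*68²) = -7*(-1)*(-13) + (414 + 6*4624) = 7*(-13) + (414 + 27744) = -91 + 28158 = 28067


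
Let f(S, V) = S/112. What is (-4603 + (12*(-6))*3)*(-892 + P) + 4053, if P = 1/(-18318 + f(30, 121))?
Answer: 4413578257457/1025793 ≈ 4.3026e+6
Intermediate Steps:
f(S, V) = S/112 (f(S, V) = S*(1/112) = S/112)
P = -56/1025793 (P = 1/(-18318 + (1/112)*30) = 1/(-18318 + 15/56) = 1/(-1025793/56) = -56/1025793 ≈ -5.4592e-5)
(-4603 + (12*(-6))*3)*(-892 + P) + 4053 = (-4603 + (12*(-6))*3)*(-892 - 56/1025793) + 4053 = (-4603 - 72*3)*(-915007412/1025793) + 4053 = (-4603 - 216)*(-915007412/1025793) + 4053 = -4819*(-915007412/1025793) + 4053 = 4409420718428/1025793 + 4053 = 4413578257457/1025793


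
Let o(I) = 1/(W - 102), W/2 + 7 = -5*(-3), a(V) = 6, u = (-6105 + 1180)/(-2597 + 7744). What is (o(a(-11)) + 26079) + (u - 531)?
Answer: 11308189119/442642 ≈ 25547.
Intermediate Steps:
u = -4925/5147 ≈ -0.95687
W = 16 (W = -14 + 2*(-5*(-3)) = -14 + 2*15 = -14 + 30 = 16)
o(I) = -1/86 (o(I) = 1/(16 - 102) = 1/(-86) = -1/86)
(o(a(-11)) + 26079) + (u - 531) = (-1/86 + 26079) + (-4925/5147 - 531) = 2242793/86 - 2737982/5147 = 11308189119/442642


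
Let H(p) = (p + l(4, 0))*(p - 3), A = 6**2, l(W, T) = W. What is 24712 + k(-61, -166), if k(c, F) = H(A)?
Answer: 26032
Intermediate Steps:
A = 36
H(p) = (-3 + p)*(4 + p) (H(p) = (p + 4)*(p - 3) = (4 + p)*(-3 + p) = (-3 + p)*(4 + p))
k(c, F) = 1320 (k(c, F) = -12 + 36 + 36**2 = -12 + 36 + 1296 = 1320)
24712 + k(-61, -166) = 24712 + 1320 = 26032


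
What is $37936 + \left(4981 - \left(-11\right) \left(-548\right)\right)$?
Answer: $36889$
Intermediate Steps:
$37936 + \left(4981 - \left(-11\right) \left(-548\right)\right) = 37936 + \left(4981 - 6028\right) = 37936 - 1047 = 36889$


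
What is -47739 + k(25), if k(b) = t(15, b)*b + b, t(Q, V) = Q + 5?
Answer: -47214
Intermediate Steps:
t(Q, V) = 5 + Q
k(b) = 21*b (k(b) = (5 + 15)*b + b = 20*b + b = 21*b)
-47739 + k(25) = -47739 + 21*25 = -47739 + 525 = -47214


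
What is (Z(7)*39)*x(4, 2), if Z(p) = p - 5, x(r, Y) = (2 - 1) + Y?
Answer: 234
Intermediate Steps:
x(r, Y) = 1 + Y
Z(p) = -5 + p
(Z(7)*39)*x(4, 2) = ((-5 + 7)*39)*(1 + 2) = (2*39)*3 = 78*3 = 234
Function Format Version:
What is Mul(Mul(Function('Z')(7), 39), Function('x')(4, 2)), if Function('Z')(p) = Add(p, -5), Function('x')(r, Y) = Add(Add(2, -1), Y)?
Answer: 234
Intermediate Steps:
Function('x')(r, Y) = Add(1, Y)
Function('Z')(p) = Add(-5, p)
Mul(Mul(Function('Z')(7), 39), Function('x')(4, 2)) = Mul(Mul(Add(-5, 7), 39), Add(1, 2)) = Mul(Mul(2, 39), 3) = Mul(78, 3) = 234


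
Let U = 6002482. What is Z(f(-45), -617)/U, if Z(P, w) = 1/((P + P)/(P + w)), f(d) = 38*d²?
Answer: 76333/923781979800 ≈ 8.2631e-8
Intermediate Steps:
Z(P, w) = (P + w)/(2*P) (Z(P, w) = 1/((2*P)/(P + w)) = 1/(2*P/(P + w)) = (P + w)/(2*P))
Z(f(-45), -617)/U = ((38*(-45)² - 617)/(2*((38*(-45)²))))/6002482 = ((38*2025 - 617)/(2*((38*2025))))*(1/6002482) = ((½)*(76950 - 617)/76950)*(1/6002482) = ((½)*(1/76950)*76333)*(1/6002482) = (76333/153900)*(1/6002482) = 76333/923781979800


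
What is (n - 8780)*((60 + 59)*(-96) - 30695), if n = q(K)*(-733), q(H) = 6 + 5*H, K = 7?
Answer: 1635607127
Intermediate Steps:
n = -30053 (n = (6 + 5*7)*(-733) = (6 + 35)*(-733) = 41*(-733) = -30053)
(n - 8780)*((60 + 59)*(-96) - 30695) = (-30053 - 8780)*((60 + 59)*(-96) - 30695) = -38833*(119*(-96) - 30695) = -38833*(-11424 - 30695) = -38833*(-42119) = 1635607127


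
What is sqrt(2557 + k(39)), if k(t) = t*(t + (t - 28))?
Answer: sqrt(4507) ≈ 67.134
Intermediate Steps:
k(t) = t*(-28 + 2*t) (k(t) = t*(t + (-28 + t)) = t*(-28 + 2*t))
sqrt(2557 + k(39)) = sqrt(2557 + 2*39*(-14 + 39)) = sqrt(2557 + 2*39*25) = sqrt(2557 + 1950) = sqrt(4507)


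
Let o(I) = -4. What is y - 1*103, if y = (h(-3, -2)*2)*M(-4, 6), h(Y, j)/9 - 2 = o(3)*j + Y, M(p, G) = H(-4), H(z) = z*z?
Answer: 1913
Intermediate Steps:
H(z) = z**2
M(p, G) = 16 (M(p, G) = (-4)**2 = 16)
h(Y, j) = 18 - 36*j + 9*Y (h(Y, j) = 18 + 9*(-4*j + Y) = 18 + 9*(Y - 4*j) = 18 + (-36*j + 9*Y) = 18 - 36*j + 9*Y)
y = 2016 (y = ((18 - 36*(-2) + 9*(-3))*2)*16 = ((18 + 72 - 27)*2)*16 = (63*2)*16 = 126*16 = 2016)
y - 1*103 = 2016 - 1*103 = 2016 - 103 = 1913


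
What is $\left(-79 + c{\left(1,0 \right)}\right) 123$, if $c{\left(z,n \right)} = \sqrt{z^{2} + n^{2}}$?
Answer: $-9594$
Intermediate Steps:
$c{\left(z,n \right)} = \sqrt{n^{2} + z^{2}}$
$\left(-79 + c{\left(1,0 \right)}\right) 123 = \left(-79 + \sqrt{0^{2} + 1^{2}}\right) 123 = \left(-79 + \sqrt{0 + 1}\right) 123 = \left(-79 + \sqrt{1}\right) 123 = \left(-79 + 1\right) 123 = \left(-78\right) 123 = -9594$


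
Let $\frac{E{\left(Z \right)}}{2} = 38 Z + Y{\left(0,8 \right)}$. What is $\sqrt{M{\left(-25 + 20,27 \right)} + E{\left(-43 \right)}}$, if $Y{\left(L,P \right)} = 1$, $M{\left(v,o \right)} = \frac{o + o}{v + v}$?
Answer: $\frac{i \sqrt{81785}}{5} \approx 57.196 i$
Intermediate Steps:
$M{\left(v,o \right)} = \frac{o}{v}$ ($M{\left(v,o \right)} = \frac{2 o}{2 v} = 2 o \frac{1}{2 v} = \frac{o}{v}$)
$E{\left(Z \right)} = 2 + 76 Z$ ($E{\left(Z \right)} = 2 \left(38 Z + 1\right) = 2 \left(1 + 38 Z\right) = 2 + 76 Z$)
$\sqrt{M{\left(-25 + 20,27 \right)} + E{\left(-43 \right)}} = \sqrt{\frac{27}{-25 + 20} + \left(2 + 76 \left(-43\right)\right)} = \sqrt{\frac{27}{-5} + \left(2 - 3268\right)} = \sqrt{27 \left(- \frac{1}{5}\right) - 3266} = \sqrt{- \frac{27}{5} - 3266} = \sqrt{- \frac{16357}{5}} = \frac{i \sqrt{81785}}{5}$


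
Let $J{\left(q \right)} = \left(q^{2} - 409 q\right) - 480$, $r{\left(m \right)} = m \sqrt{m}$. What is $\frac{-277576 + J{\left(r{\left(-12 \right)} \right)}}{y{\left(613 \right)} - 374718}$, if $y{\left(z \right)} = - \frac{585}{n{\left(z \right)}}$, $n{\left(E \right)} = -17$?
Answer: $\frac{4756328}{6369621} - \frac{55624 i \sqrt{3}}{2123207} \approx 0.74672 - 0.045376 i$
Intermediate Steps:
$y{\left(z \right)} = \frac{585}{17}$ ($y{\left(z \right)} = - \frac{585}{-17} = \left(-585\right) \left(- \frac{1}{17}\right) = \frac{585}{17}$)
$r{\left(m \right)} = m^{\frac{3}{2}}$
$J{\left(q \right)} = -480 + q^{2} - 409 q$
$\frac{-277576 + J{\left(r{\left(-12 \right)} \right)}}{y{\left(613 \right)} - 374718} = \frac{-277576 - \left(480 + 1728 - 9816 i \sqrt{3}\right)}{\frac{585}{17} - 374718} = \frac{-277576 - \left(480 + 1728 + 409 \left(-24\right) i \sqrt{3}\right)}{- \frac{6369621}{17}} = \left(-277576 - \left(2208 - 9816 i \sqrt{3}\right)\right) \left(- \frac{17}{6369621}\right) = \left(-279784 + 9816 i \sqrt{3}\right) \left(- \frac{17}{6369621}\right) = \frac{4756328}{6369621} - \frac{55624 i \sqrt{3}}{2123207}$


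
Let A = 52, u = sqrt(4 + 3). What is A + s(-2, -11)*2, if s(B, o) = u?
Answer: 52 + 2*sqrt(7) ≈ 57.292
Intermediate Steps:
u = sqrt(7) ≈ 2.6458
s(B, o) = sqrt(7)
A + s(-2, -11)*2 = 52 + sqrt(7)*2 = 52 + 2*sqrt(7)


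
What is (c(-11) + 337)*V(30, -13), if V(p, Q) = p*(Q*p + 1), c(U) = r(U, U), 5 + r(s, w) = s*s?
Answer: -5286510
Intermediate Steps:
r(s, w) = -5 + s**2 (r(s, w) = -5 + s*s = -5 + s**2)
c(U) = -5 + U**2
V(p, Q) = p*(1 + Q*p)
(c(-11) + 337)*V(30, -13) = ((-5 + (-11)**2) + 337)*(30*(1 - 13*30)) = ((-5 + 121) + 337)*(30*(1 - 390)) = (116 + 337)*(30*(-389)) = 453*(-11670) = -5286510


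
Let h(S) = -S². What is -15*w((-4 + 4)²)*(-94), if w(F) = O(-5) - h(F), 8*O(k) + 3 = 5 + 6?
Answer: 1410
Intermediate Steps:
O(k) = 1 (O(k) = -3/8 + (5 + 6)/8 = -3/8 + (⅛)*11 = -3/8 + 11/8 = 1)
w(F) = 1 + F² (w(F) = 1 - (-1)*F² = 1 + F²)
-15*w((-4 + 4)²)*(-94) = -15*(1 + ((-4 + 4)²)²)*(-94) = -15*(1 + (0²)²)*(-94) = -15*(1 + 0²)*(-94) = -15*(1 + 0)*(-94) = -15*1*(-94) = -15*(-94) = 1410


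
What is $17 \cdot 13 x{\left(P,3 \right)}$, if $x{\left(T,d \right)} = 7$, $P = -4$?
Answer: $1547$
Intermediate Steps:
$17 \cdot 13 x{\left(P,3 \right)} = 17 \cdot 13 \cdot 7 = 221 \cdot 7 = 1547$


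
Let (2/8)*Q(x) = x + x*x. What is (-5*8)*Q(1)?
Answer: -320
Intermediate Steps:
Q(x) = 4*x + 4*x² (Q(x) = 4*(x + x*x) = 4*(x + x²) = 4*x + 4*x²)
(-5*8)*Q(1) = (-5*8)*(4*1*(1 + 1)) = -160*2 = -40*8 = -320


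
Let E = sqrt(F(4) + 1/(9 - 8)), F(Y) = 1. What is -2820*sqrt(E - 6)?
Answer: -2820*I*sqrt(6 - sqrt(2)) ≈ -6038.9*I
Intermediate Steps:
E = sqrt(2) (E = sqrt(1 + 1/(9 - 8)) = sqrt(1 + 1/1) = sqrt(1 + 1) = sqrt(2) ≈ 1.4142)
-2820*sqrt(E - 6) = -2820*sqrt(sqrt(2) - 6) = -2820*sqrt(-6 + sqrt(2))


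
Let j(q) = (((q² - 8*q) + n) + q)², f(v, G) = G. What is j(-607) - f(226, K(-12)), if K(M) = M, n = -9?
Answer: 138897090733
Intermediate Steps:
j(q) = (-9 + q² - 7*q)² (j(q) = (((q² - 8*q) - 9) + q)² = ((-9 + q² - 8*q) + q)² = (-9 + q² - 7*q)²)
j(-607) - f(226, K(-12)) = (9 - 1*(-607)² + 7*(-607))² - 1*(-12) = (9 - 1*368449 - 4249)² + 12 = (9 - 368449 - 4249)² + 12 = (-372689)² + 12 = 138897090721 + 12 = 138897090733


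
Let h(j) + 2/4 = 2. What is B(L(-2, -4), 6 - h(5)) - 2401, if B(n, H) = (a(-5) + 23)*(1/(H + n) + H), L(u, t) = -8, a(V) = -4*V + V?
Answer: -15686/7 ≈ -2240.9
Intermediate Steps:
h(j) = 3/2 (h(j) = -½ + 2 = 3/2)
a(V) = -3*V
B(n, H) = 38*H + 38/(H + n) (B(n, H) = (-3*(-5) + 23)*(1/(H + n) + H) = (15 + 23)*(H + 1/(H + n)) = 38*(H + 1/(H + n)) = 38*H + 38/(H + n))
B(L(-2, -4), 6 - h(5)) - 2401 = 38*(1 + (6 - 1*3/2)² + (6 - 1*3/2)*(-8))/((6 - 1*3/2) - 8) - 2401 = 38*(1 + (6 - 3/2)² + (6 - 3/2)*(-8))/((6 - 3/2) - 8) - 2401 = 38*(1 + (9/2)² + (9/2)*(-8))/(9/2 - 8) - 2401 = 38*(1 + 81/4 - 36)/(-7/2) - 2401 = 38*(-2/7)*(-59/4) - 2401 = 1121/7 - 2401 = -15686/7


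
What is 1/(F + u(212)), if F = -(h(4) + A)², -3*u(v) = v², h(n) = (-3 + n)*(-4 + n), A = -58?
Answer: -3/55036 ≈ -5.4510e-5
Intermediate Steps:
h(n) = (-4 + n)*(-3 + n)
u(v) = -v²/3
F = -3364 (F = -((12 + 4² - 7*4) - 58)² = -((12 + 16 - 28) - 58)² = -(0 - 58)² = -1*(-58)² = -1*3364 = -3364)
1/(F + u(212)) = 1/(-3364 - ⅓*212²) = 1/(-3364 - ⅓*44944) = 1/(-3364 - 44944/3) = 1/(-55036/3) = -3/55036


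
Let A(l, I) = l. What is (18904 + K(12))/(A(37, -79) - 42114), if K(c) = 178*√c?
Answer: -18904/42077 - 356*√3/42077 ≈ -0.46393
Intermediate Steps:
(18904 + K(12))/(A(37, -79) - 42114) = (18904 + 178*√12)/(37 - 42114) = (18904 + 178*(2*√3))/(-42077) = (18904 + 356*√3)*(-1/42077) = -18904/42077 - 356*√3/42077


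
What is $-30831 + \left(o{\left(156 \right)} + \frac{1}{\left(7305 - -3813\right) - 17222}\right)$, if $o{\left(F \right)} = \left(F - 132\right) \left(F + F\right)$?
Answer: $- \frac{142485673}{6104} \approx -23343.0$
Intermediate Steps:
$o{\left(F \right)} = 2 F \left(-132 + F\right)$ ($o{\left(F \right)} = \left(-132 + F\right) 2 F = 2 F \left(-132 + F\right)$)
$-30831 + \left(o{\left(156 \right)} + \frac{1}{\left(7305 - -3813\right) - 17222}\right) = -30831 + \left(2 \cdot 156 \left(-132 + 156\right) + \frac{1}{\left(7305 - -3813\right) - 17222}\right) = -30831 + \left(2 \cdot 156 \cdot 24 + \frac{1}{\left(7305 + 3813\right) - 17222}\right) = -30831 + \left(7488 + \frac{1}{11118 - 17222}\right) = -30831 + \left(7488 + \frac{1}{-6104}\right) = -30831 + \left(7488 - \frac{1}{6104}\right) = -30831 + \frac{45706751}{6104} = - \frac{142485673}{6104}$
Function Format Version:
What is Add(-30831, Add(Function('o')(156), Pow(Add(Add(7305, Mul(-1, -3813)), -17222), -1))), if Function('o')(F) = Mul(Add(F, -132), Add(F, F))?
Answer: Rational(-142485673, 6104) ≈ -23343.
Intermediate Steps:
Function('o')(F) = Mul(2, F, Add(-132, F)) (Function('o')(F) = Mul(Add(-132, F), Mul(2, F)) = Mul(2, F, Add(-132, F)))
Add(-30831, Add(Function('o')(156), Pow(Add(Add(7305, Mul(-1, -3813)), -17222), -1))) = Add(-30831, Add(Mul(2, 156, Add(-132, 156)), Pow(Add(Add(7305, Mul(-1, -3813)), -17222), -1))) = Add(-30831, Add(Mul(2, 156, 24), Pow(Add(Add(7305, 3813), -17222), -1))) = Add(-30831, Add(7488, Pow(Add(11118, -17222), -1))) = Add(-30831, Add(7488, Pow(-6104, -1))) = Add(-30831, Add(7488, Rational(-1, 6104))) = Add(-30831, Rational(45706751, 6104)) = Rational(-142485673, 6104)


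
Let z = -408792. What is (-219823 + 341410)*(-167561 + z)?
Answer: -70077032211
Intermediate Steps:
(-219823 + 341410)*(-167561 + z) = (-219823 + 341410)*(-167561 - 408792) = 121587*(-576353) = -70077032211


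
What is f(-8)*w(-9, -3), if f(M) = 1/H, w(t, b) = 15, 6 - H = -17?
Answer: 15/23 ≈ 0.65217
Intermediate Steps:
H = 23 (H = 6 - 1*(-17) = 6 + 17 = 23)
f(M) = 1/23
f(-8)*w(-9, -3) = (1/23)*15 = 15/23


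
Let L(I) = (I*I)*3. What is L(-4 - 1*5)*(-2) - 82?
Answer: -568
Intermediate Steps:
L(I) = 3*I² (L(I) = I²*3 = 3*I²)
L(-4 - 1*5)*(-2) - 82 = (3*(-4 - 1*5)²)*(-2) - 82 = (3*(-4 - 5)²)*(-2) - 82 = (3*(-9)²)*(-2) - 82 = (3*81)*(-2) - 82 = 243*(-2) - 82 = -486 - 82 = -568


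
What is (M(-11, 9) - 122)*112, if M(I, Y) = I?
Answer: -14896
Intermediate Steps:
(M(-11, 9) - 122)*112 = (-11 - 122)*112 = -133*112 = -14896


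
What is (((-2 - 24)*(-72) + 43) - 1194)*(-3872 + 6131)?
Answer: 1628739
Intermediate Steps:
(((-2 - 24)*(-72) + 43) - 1194)*(-3872 + 6131) = ((-26*(-72) + 43) - 1194)*2259 = ((1872 + 43) - 1194)*2259 = (1915 - 1194)*2259 = 721*2259 = 1628739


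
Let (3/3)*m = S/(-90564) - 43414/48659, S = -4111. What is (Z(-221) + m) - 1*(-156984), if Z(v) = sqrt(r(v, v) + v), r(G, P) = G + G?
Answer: 691786087364837/4406753676 + I*sqrt(663) ≈ 1.5698e+5 + 25.749*I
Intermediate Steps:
r(G, P) = 2*G
m = -3731708347/4406753676 (m = -4111/(-90564) - 43414/48659 = -4111*(-1/90564) - 43414*1/48659 = 4111/90564 - 43414/48659 = -3731708347/4406753676 ≈ -0.84682)
Z(v) = sqrt(3)*sqrt(v) (Z(v) = sqrt(2*v + v) = sqrt(3*v) = sqrt(3)*sqrt(v))
(Z(-221) + m) - 1*(-156984) = (sqrt(3)*sqrt(-221) - 3731708347/4406753676) - 1*(-156984) = (sqrt(3)*(I*sqrt(221)) - 3731708347/4406753676) + 156984 = (I*sqrt(663) - 3731708347/4406753676) + 156984 = (-3731708347/4406753676 + I*sqrt(663)) + 156984 = 691786087364837/4406753676 + I*sqrt(663)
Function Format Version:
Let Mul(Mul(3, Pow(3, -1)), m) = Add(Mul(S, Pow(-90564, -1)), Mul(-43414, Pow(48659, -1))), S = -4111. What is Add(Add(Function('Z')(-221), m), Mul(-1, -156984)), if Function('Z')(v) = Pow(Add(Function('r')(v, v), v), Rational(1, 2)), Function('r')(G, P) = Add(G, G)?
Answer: Add(Rational(691786087364837, 4406753676), Mul(I, Pow(663, Rational(1, 2)))) ≈ Add(1.5698e+5, Mul(25.749, I))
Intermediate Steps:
Function('r')(G, P) = Mul(2, G)
m = Rational(-3731708347, 4406753676) (m = Add(Mul(-4111, Pow(-90564, -1)), Mul(-43414, Pow(48659, -1))) = Add(Mul(-4111, Rational(-1, 90564)), Mul(-43414, Rational(1, 48659))) = Add(Rational(4111, 90564), Rational(-43414, 48659)) = Rational(-3731708347, 4406753676) ≈ -0.84682)
Function('Z')(v) = Mul(Pow(3, Rational(1, 2)), Pow(v, Rational(1, 2))) (Function('Z')(v) = Pow(Add(Mul(2, v), v), Rational(1, 2)) = Pow(Mul(3, v), Rational(1, 2)) = Mul(Pow(3, Rational(1, 2)), Pow(v, Rational(1, 2))))
Add(Add(Function('Z')(-221), m), Mul(-1, -156984)) = Add(Add(Mul(Pow(3, Rational(1, 2)), Pow(-221, Rational(1, 2))), Rational(-3731708347, 4406753676)), Mul(-1, -156984)) = Add(Add(Mul(Pow(3, Rational(1, 2)), Mul(I, Pow(221, Rational(1, 2)))), Rational(-3731708347, 4406753676)), 156984) = Add(Add(Mul(I, Pow(663, Rational(1, 2))), Rational(-3731708347, 4406753676)), 156984) = Add(Add(Rational(-3731708347, 4406753676), Mul(I, Pow(663, Rational(1, 2)))), 156984) = Add(Rational(691786087364837, 4406753676), Mul(I, Pow(663, Rational(1, 2))))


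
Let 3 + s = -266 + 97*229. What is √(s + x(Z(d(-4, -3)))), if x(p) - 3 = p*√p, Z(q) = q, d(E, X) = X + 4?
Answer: 2*√5487 ≈ 148.15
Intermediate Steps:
d(E, X) = 4 + X
x(p) = 3 + p^(3/2) (x(p) = 3 + p*√p = 3 + p^(3/2))
s = 21944 (s = -3 + (-266 + 97*229) = -3 + (-266 + 22213) = -3 + 21947 = 21944)
√(s + x(Z(d(-4, -3)))) = √(21944 + (3 + (4 - 3)^(3/2))) = √(21944 + (3 + 1^(3/2))) = √(21944 + (3 + 1)) = √(21944 + 4) = √21948 = 2*√5487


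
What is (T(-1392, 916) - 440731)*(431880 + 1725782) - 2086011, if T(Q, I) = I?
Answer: -948974198541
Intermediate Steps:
(T(-1392, 916) - 440731)*(431880 + 1725782) - 2086011 = (916 - 440731)*(431880 + 1725782) - 2086011 = -439815*2157662 - 2086011 = -948972112530 - 2086011 = -948974198541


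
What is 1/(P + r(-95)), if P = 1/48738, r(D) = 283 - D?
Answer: 48738/18422965 ≈ 0.0026455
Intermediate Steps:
P = 1/48738 ≈ 2.0518e-5
1/(P + r(-95)) = 1/(1/48738 + (283 - 1*(-95))) = 1/(1/48738 + (283 + 95)) = 1/(1/48738 + 378) = 1/(18422965/48738) = 48738/18422965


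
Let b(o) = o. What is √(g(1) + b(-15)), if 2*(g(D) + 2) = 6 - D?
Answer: I*√58/2 ≈ 3.8079*I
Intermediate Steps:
g(D) = 1 - D/2 (g(D) = -2 + (6 - D)/2 = -2 + (3 - D/2) = 1 - D/2)
√(g(1) + b(-15)) = √((1 - ½*1) - 15) = √((1 - ½) - 15) = √(½ - 15) = √(-29/2) = I*√58/2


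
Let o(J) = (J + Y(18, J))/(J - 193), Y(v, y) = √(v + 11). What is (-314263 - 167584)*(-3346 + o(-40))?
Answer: 375637320566/233 + 481847*√29/233 ≈ 1.6122e+9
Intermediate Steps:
Y(v, y) = √(11 + v)
o(J) = (J + √29)/(-193 + J) (o(J) = (J + √(11 + 18))/(J - 193) = (J + √29)/(-193 + J))
(-314263 - 167584)*(-3346 + o(-40)) = (-314263 - 167584)*(-3346 + (-40 + √29)/(-193 - 40)) = -481847*(-3346 + (-40 + √29)/(-233)) = -481847*(-3346 - (-40 + √29)/233) = -481847*(-3346 + (40/233 - √29/233)) = -481847*(-779578/233 - √29/233) = 375637320566/233 + 481847*√29/233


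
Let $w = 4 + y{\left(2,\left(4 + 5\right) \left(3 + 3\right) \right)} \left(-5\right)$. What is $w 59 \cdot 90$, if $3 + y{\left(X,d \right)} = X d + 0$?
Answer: $-2766510$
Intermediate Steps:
$y{\left(X,d \right)} = -3 + X d$ ($y{\left(X,d \right)} = -3 + \left(X d + 0\right) = -3 + X d$)
$w = -521$ ($w = 4 + \left(-3 + 2 \left(4 + 5\right) \left(3 + 3\right)\right) \left(-5\right) = 4 + \left(-3 + 2 \cdot 9 \cdot 6\right) \left(-5\right) = 4 + \left(-3 + 2 \cdot 54\right) \left(-5\right) = 4 + \left(-3 + 108\right) \left(-5\right) = 4 + 105 \left(-5\right) = 4 - 525 = -521$)
$w 59 \cdot 90 = \left(-521\right) 59 \cdot 90 = \left(-30739\right) 90 = -2766510$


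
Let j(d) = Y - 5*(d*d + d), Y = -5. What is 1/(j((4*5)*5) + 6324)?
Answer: -1/44181 ≈ -2.2634e-5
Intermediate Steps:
j(d) = -5 - 5*d - 5*d² (j(d) = -5 - 5*(d*d + d) = -5 - 5*(d² + d) = -5 - 5*(d + d²) = -5 + (-5*d - 5*d²) = -5 - 5*d - 5*d²)
1/(j((4*5)*5) + 6324) = 1/((-5 - 5*4*5*5 - 5*((4*5)*5)²) + 6324) = 1/((-5 - 100*5 - 5*(20*5)²) + 6324) = 1/((-5 - 5*100 - 5*100²) + 6324) = 1/((-5 - 500 - 5*10000) + 6324) = 1/((-5 - 500 - 50000) + 6324) = 1/(-50505 + 6324) = 1/(-44181) = -1/44181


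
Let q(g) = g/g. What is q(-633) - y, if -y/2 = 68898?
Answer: 137797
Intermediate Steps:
q(g) = 1
y = -137796 (y = -2*68898 = -137796)
q(-633) - y = 1 - 1*(-137796) = 1 + 137796 = 137797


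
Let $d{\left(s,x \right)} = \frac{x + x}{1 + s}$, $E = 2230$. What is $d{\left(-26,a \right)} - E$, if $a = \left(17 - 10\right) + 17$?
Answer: $- \frac{55798}{25} \approx -2231.9$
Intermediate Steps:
$a = 24$ ($a = 7 + 17 = 24$)
$d{\left(s,x \right)} = \frac{2 x}{1 + s}$
$d{\left(-26,a \right)} - E = 2 \cdot 24 \frac{1}{1 - 26} - 2230 = 2 \cdot 24 \frac{1}{-25} - 2230 = 2 \cdot 24 \left(- \frac{1}{25}\right) - 2230 = - \frac{48}{25} - 2230 = - \frac{55798}{25}$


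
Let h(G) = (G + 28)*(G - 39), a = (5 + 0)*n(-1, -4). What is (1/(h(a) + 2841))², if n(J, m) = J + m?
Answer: 1/7017201 ≈ 1.4251e-7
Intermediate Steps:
a = -25 (a = (5 + 0)*(-1 - 4) = 5*(-5) = -25)
h(G) = (-39 + G)*(28 + G) (h(G) = (28 + G)*(-39 + G) = (-39 + G)*(28 + G))
(1/(h(a) + 2841))² = (1/((-1092 + (-25)² - 11*(-25)) + 2841))² = (1/((-1092 + 625 + 275) + 2841))² = (1/(-192 + 2841))² = (1/2649)² = 1/7017201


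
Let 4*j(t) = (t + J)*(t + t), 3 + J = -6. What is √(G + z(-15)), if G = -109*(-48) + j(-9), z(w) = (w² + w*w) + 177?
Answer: 6*√165 ≈ 77.071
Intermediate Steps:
J = -9 (J = -3 - 6 = -9)
z(w) = 177 + 2*w² (z(w) = (w² + w²) + 177 = 2*w² + 177 = 177 + 2*w²)
j(t) = t*(-9 + t)/2 (j(t) = ((t - 9)*(t + t))/4 = ((-9 + t)*(2*t))/4 = (2*t*(-9 + t))/4 = t*(-9 + t)/2)
G = 5313 (G = -109*(-48) + (½)*(-9)*(-9 - 9) = 5232 + (½)*(-9)*(-18) = 5232 + 81 = 5313)
√(G + z(-15)) = √(5313 + (177 + 2*(-15)²)) = √(5313 + (177 + 2*225)) = √(5313 + (177 + 450)) = √(5313 + 627) = √5940 = 6*√165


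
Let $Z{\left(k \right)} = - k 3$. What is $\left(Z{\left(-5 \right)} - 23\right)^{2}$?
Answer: $64$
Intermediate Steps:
$Z{\left(k \right)} = - 3 k$
$\left(Z{\left(-5 \right)} - 23\right)^{2} = \left(\left(-3\right) \left(-5\right) - 23\right)^{2} = \left(15 - 23\right)^{2} = \left(-8\right)^{2} = 64$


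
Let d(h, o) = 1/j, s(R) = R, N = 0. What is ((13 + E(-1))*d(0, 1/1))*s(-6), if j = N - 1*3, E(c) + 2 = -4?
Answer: 14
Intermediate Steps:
E(c) = -6 (E(c) = -2 - 4 = -6)
j = -3 (j = 0 - 1*3 = 0 - 3 = -3)
d(h, o) = -⅓ (d(h, o) = 1/(-3) = -⅓)
((13 + E(-1))*d(0, 1/1))*s(-6) = ((13 - 6)*(-⅓))*(-6) = (7*(-⅓))*(-6) = -7/3*(-6) = 14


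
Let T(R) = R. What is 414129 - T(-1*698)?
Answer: 414827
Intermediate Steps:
414129 - T(-1*698) = 414129 - (-1)*698 = 414129 - 1*(-698) = 414129 + 698 = 414827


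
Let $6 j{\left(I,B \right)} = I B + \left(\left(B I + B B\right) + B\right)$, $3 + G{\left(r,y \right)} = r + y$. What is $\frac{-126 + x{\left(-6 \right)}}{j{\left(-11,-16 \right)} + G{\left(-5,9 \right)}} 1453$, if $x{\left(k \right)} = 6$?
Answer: $- \frac{523080}{299} \approx -1749.4$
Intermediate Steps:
$G{\left(r,y \right)} = -3 + r + y$ ($G{\left(r,y \right)} = -3 + \left(r + y\right) = -3 + r + y$)
$j{\left(I,B \right)} = \frac{B}{6} + \frac{B^{2}}{6} + \frac{B I}{3}$ ($j{\left(I,B \right)} = \frac{I B + \left(\left(B I + B B\right) + B\right)}{6} = \frac{B I + \left(\left(B I + B^{2}\right) + B\right)}{6} = \frac{B I + \left(\left(B^{2} + B I\right) + B\right)}{6} = \frac{B I + \left(B + B^{2} + B I\right)}{6} = \frac{B + B^{2} + 2 B I}{6} = \frac{B}{6} + \frac{B^{2}}{6} + \frac{B I}{3}$)
$\frac{-126 + x{\left(-6 \right)}}{j{\left(-11,-16 \right)} + G{\left(-5,9 \right)}} 1453 = \frac{-126 + 6}{\frac{1}{6} \left(-16\right) \left(1 - 16 + 2 \left(-11\right)\right) - -1} \cdot 1453 = - \frac{120}{\frac{1}{6} \left(-16\right) \left(1 - 16 - 22\right) + 1} \cdot 1453 = - \frac{120}{\frac{1}{6} \left(-16\right) \left(-37\right) + 1} \cdot 1453 = - \frac{120}{\frac{296}{3} + 1} \cdot 1453 = - \frac{120}{\frac{299}{3}} \cdot 1453 = \left(-120\right) \frac{3}{299} \cdot 1453 = \left(- \frac{360}{299}\right) 1453 = - \frac{523080}{299}$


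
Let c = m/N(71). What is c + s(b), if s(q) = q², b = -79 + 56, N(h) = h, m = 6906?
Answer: 44465/71 ≈ 626.27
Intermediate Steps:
b = -23
c = 6906/71 ≈ 97.268
c + s(b) = 6906/71 + (-23)² = 6906/71 + 529 = 44465/71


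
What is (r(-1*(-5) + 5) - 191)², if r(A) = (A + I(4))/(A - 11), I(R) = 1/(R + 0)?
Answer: 648025/16 ≈ 40502.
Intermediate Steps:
I(R) = 1/R
r(A) = (¼ + A)/(-11 + A) (r(A) = (A + 1/4)/(A - 11) = (A + ¼)/(-11 + A) = (¼ + A)/(-11 + A))
(r(-1*(-5) + 5) - 191)² = ((¼ + (-1*(-5) + 5))/(-11 + (-1*(-5) + 5)) - 191)² = ((¼ + (5 + 5))/(-11 + (5 + 5)) - 191)² = ((¼ + 10)/(-11 + 10) - 191)² = ((41/4)/(-1) - 191)² = (-1*41/4 - 191)² = (-41/4 - 191)² = (-805/4)² = 648025/16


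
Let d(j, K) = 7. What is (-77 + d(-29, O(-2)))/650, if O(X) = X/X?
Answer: -7/65 ≈ -0.10769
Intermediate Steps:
O(X) = 1
(-77 + d(-29, O(-2)))/650 = (-77 + 7)/650 = -70*1/650 = -7/65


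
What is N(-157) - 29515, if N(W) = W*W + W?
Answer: -5023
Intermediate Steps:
N(W) = W + W**2 (N(W) = W**2 + W = W + W**2)
N(-157) - 29515 = -157*(1 - 157) - 29515 = -157*(-156) - 29515 = 24492 - 29515 = -5023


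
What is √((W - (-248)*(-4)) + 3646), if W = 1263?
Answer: √3917 ≈ 62.586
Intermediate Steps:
√((W - (-248)*(-4)) + 3646) = √((1263 - (-248)*(-4)) + 3646) = √((1263 - 1*992) + 3646) = √((1263 - 992) + 3646) = √(271 + 3646) = √3917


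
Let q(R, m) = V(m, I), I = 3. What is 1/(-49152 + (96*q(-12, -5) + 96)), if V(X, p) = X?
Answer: -1/49536 ≈ -2.0187e-5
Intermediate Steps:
q(R, m) = m
1/(-49152 + (96*q(-12, -5) + 96)) = 1/(-49152 + (96*(-5) + 96)) = 1/(-49152 + (-480 + 96)) = 1/(-49152 - 384) = 1/(-49536) = -1/49536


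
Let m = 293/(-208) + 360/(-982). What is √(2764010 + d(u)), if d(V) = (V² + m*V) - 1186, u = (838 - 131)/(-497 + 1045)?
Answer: 9*√1669317321670969009/6995768 ≈ 1662.2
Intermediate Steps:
u = 707/548 ≈ 1.2901
m = -181303/102128 (m = 293*(-1/208) + 360*(-1/982) = -293/208 - 180/491 = -181303/102128 ≈ -1.7753)
d(V) = -1186 + V² - 181303*V/102128 (d(V) = (V² - 181303*V/102128) - 1186 = -1186 + V² - 181303*V/102128)
√(2764010 + d(u)) = √(2764010 + (-1186 + (707/548)² - 181303/102128*707/548)) = √(2764010 + (-1186 + 499849/300304 - 128181221/55966144)) = √(2764010 - 9098289692017/7667361728) = √(21183566200117263/7667361728) = 9*√1669317321670969009/6995768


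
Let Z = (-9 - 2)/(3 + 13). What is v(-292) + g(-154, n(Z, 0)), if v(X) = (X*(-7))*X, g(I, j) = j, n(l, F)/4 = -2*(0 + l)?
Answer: -1193685/2 ≈ -5.9684e+5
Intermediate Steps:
Z = -11/16 ≈ -0.68750
n(l, F) = -8*l (n(l, F) = 4*(-2*(0 + l)) = 4*(-2*l) = -8*l)
v(X) = -7*X² (v(X) = (-7*X)*X = -7*X²)
v(-292) + g(-154, n(Z, 0)) = -7*(-292)² - 8*(-11/16) = -7*85264 + 11/2 = -596848 + 11/2 = -1193685/2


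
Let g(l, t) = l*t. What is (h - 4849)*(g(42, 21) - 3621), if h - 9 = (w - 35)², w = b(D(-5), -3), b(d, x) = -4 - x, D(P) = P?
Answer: 9707016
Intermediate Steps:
w = -1 (w = -4 - 1*(-3) = -4 + 3 = -1)
h = 1305 (h = 9 + (-1 - 35)² = 9 + (-36)² = 9 + 1296 = 1305)
(h - 4849)*(g(42, 21) - 3621) = (1305 - 4849)*(42*21 - 3621) = -3544*(882 - 3621) = -3544*(-2739) = 9707016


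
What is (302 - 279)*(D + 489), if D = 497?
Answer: 22678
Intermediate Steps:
(302 - 279)*(D + 489) = (302 - 279)*(497 + 489) = 23*986 = 22678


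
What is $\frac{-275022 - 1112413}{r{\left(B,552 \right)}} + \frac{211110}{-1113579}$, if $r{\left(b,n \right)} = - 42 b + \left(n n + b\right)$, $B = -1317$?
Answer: $- \frac{8575364275}{2113449211} \approx -4.0575$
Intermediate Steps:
$r{\left(b,n \right)} = n^{2} - 41 b$ ($r{\left(b,n \right)} = - 42 b + \left(n^{2} + b\right) = - 42 b + \left(b + n^{2}\right) = n^{2} - 41 b$)
$\frac{-275022 - 1112413}{r{\left(B,552 \right)}} + \frac{211110}{-1113579} = \frac{-275022 - 1112413}{552^{2} - -53997} + \frac{211110}{-1113579} = \frac{-275022 - 1112413}{304704 + 53997} + 211110 \left(- \frac{1}{1113579}\right) = - \frac{1387435}{358701} - \frac{70370}{371193} = \left(-1387435\right) \frac{1}{358701} - \frac{70370}{371193} = - \frac{198205}{51243} - \frac{70370}{371193} = - \frac{8575364275}{2113449211}$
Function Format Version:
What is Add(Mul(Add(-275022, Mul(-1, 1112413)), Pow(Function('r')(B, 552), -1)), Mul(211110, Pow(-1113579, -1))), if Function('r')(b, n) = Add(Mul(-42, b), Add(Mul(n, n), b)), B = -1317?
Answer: Rational(-8575364275, 2113449211) ≈ -4.0575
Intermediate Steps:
Function('r')(b, n) = Add(Pow(n, 2), Mul(-41, b)) (Function('r')(b, n) = Add(Mul(-42, b), Add(Pow(n, 2), b)) = Add(Mul(-42, b), Add(b, Pow(n, 2))) = Add(Pow(n, 2), Mul(-41, b)))
Add(Mul(Add(-275022, Mul(-1, 1112413)), Pow(Function('r')(B, 552), -1)), Mul(211110, Pow(-1113579, -1))) = Add(Mul(Add(-275022, Mul(-1, 1112413)), Pow(Add(Pow(552, 2), Mul(-41, -1317)), -1)), Mul(211110, Pow(-1113579, -1))) = Add(Mul(Add(-275022, -1112413), Pow(Add(304704, 53997), -1)), Mul(211110, Rational(-1, 1113579))) = Add(Mul(-1387435, Pow(358701, -1)), Rational(-70370, 371193)) = Add(Mul(-1387435, Rational(1, 358701)), Rational(-70370, 371193)) = Add(Rational(-198205, 51243), Rational(-70370, 371193)) = Rational(-8575364275, 2113449211)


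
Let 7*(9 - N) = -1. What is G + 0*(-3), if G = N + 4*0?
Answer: 64/7 ≈ 9.1429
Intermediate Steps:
N = 64/7 (N = 9 - 1/7*(-1) = 9 + 1/7 = 64/7 ≈ 9.1429)
G = 64/7 (G = 64/7 + 4*0 = 64/7 + 0 = 64/7 ≈ 9.1429)
G + 0*(-3) = 64/7 + 0*(-3) = 64/7 + 0 = 64/7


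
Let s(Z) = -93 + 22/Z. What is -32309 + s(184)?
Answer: -2980973/92 ≈ -32402.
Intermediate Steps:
-32309 + s(184) = -32309 + (-93 + 22/184) = -32309 + (-93 + 22*(1/184)) = -32309 + (-93 + 11/92) = -32309 - 8545/92 = -2980973/92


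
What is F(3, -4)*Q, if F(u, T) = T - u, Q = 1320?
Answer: -9240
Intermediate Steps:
F(3, -4)*Q = (-4 - 1*3)*1320 = (-4 - 3)*1320 = -7*1320 = -9240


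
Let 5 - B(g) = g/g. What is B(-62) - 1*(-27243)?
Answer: 27247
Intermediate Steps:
B(g) = 4 (B(g) = 5 - g/g = 5 - 1*1 = 5 - 1 = 4)
B(-62) - 1*(-27243) = 4 - 1*(-27243) = 4 + 27243 = 27247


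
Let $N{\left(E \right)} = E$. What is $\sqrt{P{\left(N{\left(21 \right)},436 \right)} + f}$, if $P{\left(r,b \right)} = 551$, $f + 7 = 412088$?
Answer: $6 \sqrt{11462} \approx 642.36$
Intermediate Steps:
$f = 412081$ ($f = -7 + 412088 = 412081$)
$\sqrt{P{\left(N{\left(21 \right)},436 \right)} + f} = \sqrt{551 + 412081} = \sqrt{412632} = 6 \sqrt{11462}$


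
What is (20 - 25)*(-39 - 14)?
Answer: 265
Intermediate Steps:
(20 - 25)*(-39 - 14) = -5*(-53) = 265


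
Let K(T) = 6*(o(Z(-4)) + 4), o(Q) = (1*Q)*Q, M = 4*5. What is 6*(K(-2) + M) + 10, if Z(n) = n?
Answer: 850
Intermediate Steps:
M = 20
o(Q) = Q² (o(Q) = Q*Q = Q²)
K(T) = 120 (K(T) = 6*((-4)² + 4) = 6*(16 + 4) = 6*20 = 120)
6*(K(-2) + M) + 10 = 6*(120 + 20) + 10 = 6*140 + 10 = 840 + 10 = 850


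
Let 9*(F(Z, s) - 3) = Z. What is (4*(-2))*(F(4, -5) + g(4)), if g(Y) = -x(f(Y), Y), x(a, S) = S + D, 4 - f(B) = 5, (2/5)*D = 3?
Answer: 580/9 ≈ 64.444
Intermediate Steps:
D = 15/2 (D = (5/2)*3 = 15/2 ≈ 7.5000)
F(Z, s) = 3 + Z/9
f(B) = -1 (f(B) = 4 - 1*5 = 4 - 5 = -1)
x(a, S) = 15/2 + S (x(a, S) = S + 15/2 = 15/2 + S)
g(Y) = -15/2 - Y (g(Y) = -(15/2 + Y) = -15/2 - Y)
(4*(-2))*(F(4, -5) + g(4)) = (4*(-2))*((3 + (⅑)*4) + (-15/2 - 1*4)) = -8*((3 + 4/9) + (-15/2 - 4)) = -8*(31/9 - 23/2) = -8*(-145/18) = 580/9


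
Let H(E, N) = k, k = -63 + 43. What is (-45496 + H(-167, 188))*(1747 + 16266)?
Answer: -819879708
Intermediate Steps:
k = -20
H(E, N) = -20
(-45496 + H(-167, 188))*(1747 + 16266) = (-45496 - 20)*(1747 + 16266) = -45516*18013 = -819879708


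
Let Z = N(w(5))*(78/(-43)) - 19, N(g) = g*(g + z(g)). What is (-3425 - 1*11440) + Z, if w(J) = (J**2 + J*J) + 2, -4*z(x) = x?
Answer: -798196/43 ≈ -18563.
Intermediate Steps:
z(x) = -x/4
w(J) = 2 + 2*J**2 (w(J) = (J**2 + J**2) + 2 = 2*J**2 + 2 = 2 + 2*J**2)
N(g) = 3*g**2/4 (N(g) = g*(g - g/4) = g*(3*g/4) = 3*g**2/4)
Z = -159001/43 (Z = (3*(2 + 2*5**2)**2/4)*(78/(-43)) - 19 = (3*(2 + 2*25)**2/4)*(78*(-1/43)) - 19 = (3*(2 + 50)**2/4)*(-78/43) - 19 = ((3/4)*52**2)*(-78/43) - 19 = ((3/4)*2704)*(-78/43) - 19 = 2028*(-78/43) - 19 = -158184/43 - 19 = -159001/43 ≈ -3697.7)
(-3425 - 1*11440) + Z = (-3425 - 1*11440) - 159001/43 = (-3425 - 11440) - 159001/43 = -14865 - 159001/43 = -798196/43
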